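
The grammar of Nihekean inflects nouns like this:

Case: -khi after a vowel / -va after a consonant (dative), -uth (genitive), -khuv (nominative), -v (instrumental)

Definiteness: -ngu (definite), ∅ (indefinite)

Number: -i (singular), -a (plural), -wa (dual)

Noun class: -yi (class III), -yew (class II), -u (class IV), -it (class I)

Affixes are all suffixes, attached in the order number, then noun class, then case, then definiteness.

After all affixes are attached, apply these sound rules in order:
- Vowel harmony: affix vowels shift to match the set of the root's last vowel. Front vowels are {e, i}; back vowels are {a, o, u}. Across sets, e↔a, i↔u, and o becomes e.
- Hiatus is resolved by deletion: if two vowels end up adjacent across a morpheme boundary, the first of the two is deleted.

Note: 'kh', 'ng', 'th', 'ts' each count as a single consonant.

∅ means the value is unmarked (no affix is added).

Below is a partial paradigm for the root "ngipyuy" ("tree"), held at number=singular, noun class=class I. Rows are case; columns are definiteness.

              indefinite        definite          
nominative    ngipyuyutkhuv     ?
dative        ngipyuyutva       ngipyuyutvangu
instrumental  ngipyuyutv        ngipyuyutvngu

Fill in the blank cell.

ngipyuyutkhuvngu

Attach number singular -i → ngipyuyi.
Attach noun class class I -it → ngipyuyiit.
Attach case nominative -khuv → ngipyuyiitkhuv.
Attach definiteness definite -ngu → ngipyuyiitkhuvngu.
Apply vowel harmony: ngipyuyiitkhuvngu → ngipyuyuutkhuvngu.
Apply vowel deletion: ngipyuyuutkhuvngu → ngipyuyutkhuvngu.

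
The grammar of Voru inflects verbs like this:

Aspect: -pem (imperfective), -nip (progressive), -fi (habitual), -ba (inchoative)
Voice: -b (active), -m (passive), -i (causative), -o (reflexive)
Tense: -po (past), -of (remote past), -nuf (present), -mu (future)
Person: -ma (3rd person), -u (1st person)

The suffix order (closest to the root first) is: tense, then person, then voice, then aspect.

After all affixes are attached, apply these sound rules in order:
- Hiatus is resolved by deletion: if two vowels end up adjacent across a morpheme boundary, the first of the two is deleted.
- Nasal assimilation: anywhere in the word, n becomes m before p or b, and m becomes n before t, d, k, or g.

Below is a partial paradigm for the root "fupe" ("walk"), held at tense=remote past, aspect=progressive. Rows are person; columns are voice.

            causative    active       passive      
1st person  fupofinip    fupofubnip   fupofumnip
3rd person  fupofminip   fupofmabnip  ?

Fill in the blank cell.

Attach tense remote past -of → fupeof.
Attach person 3rd person -ma → fupeofma.
Attach voice passive -m → fupeofmam.
Attach aspect progressive -nip → fupeofmamnip.
Apply vowel deletion: fupeofmamnip → fupofmamnip.
Nasal assimilation: no change.

fupofmamnip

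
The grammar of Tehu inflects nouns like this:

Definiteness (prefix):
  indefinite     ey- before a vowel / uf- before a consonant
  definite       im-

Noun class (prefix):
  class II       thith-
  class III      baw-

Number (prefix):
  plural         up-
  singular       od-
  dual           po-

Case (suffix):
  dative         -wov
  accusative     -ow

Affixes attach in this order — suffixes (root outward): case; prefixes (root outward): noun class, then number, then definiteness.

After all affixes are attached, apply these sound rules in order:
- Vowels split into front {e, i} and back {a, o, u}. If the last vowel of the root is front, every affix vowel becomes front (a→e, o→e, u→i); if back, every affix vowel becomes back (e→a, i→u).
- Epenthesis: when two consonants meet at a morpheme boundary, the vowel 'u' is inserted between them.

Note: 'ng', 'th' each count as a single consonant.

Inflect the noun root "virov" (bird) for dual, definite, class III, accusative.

Attach noun class class III baw- → bawvirov.
Attach number dual po- → pobawvirov.
Attach definiteness definite im- → impobawvirov.
Attach case accusative -ow → impobawvirovow.
Apply vowel harmony: impobawvirovow → umpobawvirovow.
Apply epenthesis: umpobawvirovow → umupobawuvirovow.

umupobawuvirovow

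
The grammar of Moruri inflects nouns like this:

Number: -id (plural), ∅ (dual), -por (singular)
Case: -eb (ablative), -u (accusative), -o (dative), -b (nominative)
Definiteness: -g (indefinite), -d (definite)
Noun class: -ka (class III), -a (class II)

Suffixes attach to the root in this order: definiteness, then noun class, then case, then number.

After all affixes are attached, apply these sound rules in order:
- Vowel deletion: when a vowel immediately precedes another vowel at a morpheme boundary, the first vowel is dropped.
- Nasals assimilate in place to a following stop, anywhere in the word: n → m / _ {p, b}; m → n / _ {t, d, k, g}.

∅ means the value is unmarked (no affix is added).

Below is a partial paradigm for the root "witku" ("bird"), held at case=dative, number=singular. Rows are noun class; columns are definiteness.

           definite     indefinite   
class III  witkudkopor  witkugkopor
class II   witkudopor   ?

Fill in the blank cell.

Attach definiteness indefinite -g → witkug.
Attach noun class class II -a → witkuga.
Attach case dative -o → witkugao.
Attach number singular -por → witkugaopor.
Apply vowel deletion: witkugaopor → witkugopor.
Nasal assimilation: no change.

witkugopor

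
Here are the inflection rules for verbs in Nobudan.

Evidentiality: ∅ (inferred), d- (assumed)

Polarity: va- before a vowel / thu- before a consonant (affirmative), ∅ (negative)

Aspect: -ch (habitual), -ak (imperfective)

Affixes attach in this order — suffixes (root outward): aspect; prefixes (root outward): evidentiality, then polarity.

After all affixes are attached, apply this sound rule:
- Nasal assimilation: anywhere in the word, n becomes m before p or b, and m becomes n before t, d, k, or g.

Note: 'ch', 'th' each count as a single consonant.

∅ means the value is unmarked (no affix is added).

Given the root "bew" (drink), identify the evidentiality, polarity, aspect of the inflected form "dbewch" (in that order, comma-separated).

assumed, negative, habitual

Segment: d-bew-ch.
evidentiality: d- → assumed.
polarity: ∅ → negative.
aspect: -ch → habitual.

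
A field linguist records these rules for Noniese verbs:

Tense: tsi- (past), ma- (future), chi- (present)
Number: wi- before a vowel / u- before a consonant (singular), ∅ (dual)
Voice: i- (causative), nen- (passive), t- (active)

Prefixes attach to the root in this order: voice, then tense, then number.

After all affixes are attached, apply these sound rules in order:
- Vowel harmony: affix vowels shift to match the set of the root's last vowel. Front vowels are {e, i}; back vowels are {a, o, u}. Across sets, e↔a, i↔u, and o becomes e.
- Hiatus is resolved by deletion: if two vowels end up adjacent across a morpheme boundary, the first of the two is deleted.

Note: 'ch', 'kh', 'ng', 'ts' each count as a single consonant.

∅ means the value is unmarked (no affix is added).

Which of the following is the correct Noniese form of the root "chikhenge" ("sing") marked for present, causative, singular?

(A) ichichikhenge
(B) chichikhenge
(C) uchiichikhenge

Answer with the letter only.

A

Attach voice causative i- → ichikhenge.
Attach tense present chi- → chiichikhenge.
Attach number singular u- (before consonant 'ch') → uchiichikhenge.
Apply vowel harmony: uchiichikhenge → ichiichikhenge.
Apply vowel deletion: ichiichikhenge → ichichikhenge.
So the correct form is ichichikhenge, option (A).
(C) uchiichikhenge is wrong: it fails to apply the sound rule(s).
(B) chichikhenge is wrong: it uses dual instead of singular for number.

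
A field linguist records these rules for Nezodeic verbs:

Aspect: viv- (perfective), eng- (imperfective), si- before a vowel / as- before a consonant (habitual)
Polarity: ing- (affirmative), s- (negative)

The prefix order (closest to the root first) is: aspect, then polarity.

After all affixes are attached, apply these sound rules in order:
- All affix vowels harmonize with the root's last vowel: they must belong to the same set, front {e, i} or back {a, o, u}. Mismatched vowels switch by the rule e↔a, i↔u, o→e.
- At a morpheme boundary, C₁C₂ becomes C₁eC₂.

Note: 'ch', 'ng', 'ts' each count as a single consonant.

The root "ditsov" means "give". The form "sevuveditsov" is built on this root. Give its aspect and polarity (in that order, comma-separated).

perfective, negative

Segment: s-viv-ditsov.
aspect: viv- → perfective.
polarity: s- → negative.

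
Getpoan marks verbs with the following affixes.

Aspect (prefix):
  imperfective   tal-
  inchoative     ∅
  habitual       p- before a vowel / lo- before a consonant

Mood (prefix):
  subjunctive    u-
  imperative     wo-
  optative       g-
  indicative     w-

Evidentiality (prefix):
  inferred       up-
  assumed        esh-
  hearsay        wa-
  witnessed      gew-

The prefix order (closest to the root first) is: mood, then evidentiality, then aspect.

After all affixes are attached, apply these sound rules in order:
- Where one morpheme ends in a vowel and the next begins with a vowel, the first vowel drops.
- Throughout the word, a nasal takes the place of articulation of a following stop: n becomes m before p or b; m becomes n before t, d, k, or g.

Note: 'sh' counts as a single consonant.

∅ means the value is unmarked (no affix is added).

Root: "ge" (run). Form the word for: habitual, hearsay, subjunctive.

Attach mood subjunctive u- → uge.
Attach evidentiality hearsay wa- → wauge.
Attach aspect habitual lo- (before consonant 'w') → lowauge.
Apply vowel deletion: lowauge → lowuge.
Nasal assimilation: no change.

lowuge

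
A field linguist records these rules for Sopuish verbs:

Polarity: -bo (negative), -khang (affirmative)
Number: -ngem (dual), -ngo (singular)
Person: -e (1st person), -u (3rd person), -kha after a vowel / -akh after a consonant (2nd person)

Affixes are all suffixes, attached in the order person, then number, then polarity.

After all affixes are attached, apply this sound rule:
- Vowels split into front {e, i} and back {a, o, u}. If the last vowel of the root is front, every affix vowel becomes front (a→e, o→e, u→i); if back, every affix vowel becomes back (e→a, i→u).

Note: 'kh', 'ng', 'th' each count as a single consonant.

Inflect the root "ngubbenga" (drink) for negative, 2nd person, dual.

ngubbengakhangambo

Attach person 2nd person -kha (after vowel 'a') → ngubbengakha.
Attach number dual -ngem → ngubbengakhangem.
Attach polarity negative -bo → ngubbengakhangembo.
Apply vowel harmony: ngubbengakhangembo → ngubbengakhangambo.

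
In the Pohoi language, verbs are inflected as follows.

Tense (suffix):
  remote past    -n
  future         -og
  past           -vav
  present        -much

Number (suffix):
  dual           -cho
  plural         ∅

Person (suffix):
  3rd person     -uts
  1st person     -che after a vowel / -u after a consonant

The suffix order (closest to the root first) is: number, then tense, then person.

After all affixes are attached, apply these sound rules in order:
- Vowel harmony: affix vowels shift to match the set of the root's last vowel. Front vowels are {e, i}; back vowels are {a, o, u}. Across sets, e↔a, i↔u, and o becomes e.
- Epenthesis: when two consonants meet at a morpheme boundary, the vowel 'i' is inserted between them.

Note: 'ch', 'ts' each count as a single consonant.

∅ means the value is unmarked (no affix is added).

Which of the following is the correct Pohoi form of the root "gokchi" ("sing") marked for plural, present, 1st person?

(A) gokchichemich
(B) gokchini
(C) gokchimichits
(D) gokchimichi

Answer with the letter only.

D

number = plural: zero marking, form stays gokchi.
Attach tense present -much → gokchimuch.
Attach person 1st person -u (after consonant 'ch') → gokchimuchu.
Apply vowel harmony: gokchimuchu → gokchimichi.
Epenthesis: no change.
So the correct form is gokchimichi, option (D).
(B) gokchini is wrong: it uses remote past instead of present for tense.
(C) gokchimichits is wrong: it uses 3rd person instead of 1st person for person.
(A) gokchichemich is wrong: it has the affixes in the wrong order.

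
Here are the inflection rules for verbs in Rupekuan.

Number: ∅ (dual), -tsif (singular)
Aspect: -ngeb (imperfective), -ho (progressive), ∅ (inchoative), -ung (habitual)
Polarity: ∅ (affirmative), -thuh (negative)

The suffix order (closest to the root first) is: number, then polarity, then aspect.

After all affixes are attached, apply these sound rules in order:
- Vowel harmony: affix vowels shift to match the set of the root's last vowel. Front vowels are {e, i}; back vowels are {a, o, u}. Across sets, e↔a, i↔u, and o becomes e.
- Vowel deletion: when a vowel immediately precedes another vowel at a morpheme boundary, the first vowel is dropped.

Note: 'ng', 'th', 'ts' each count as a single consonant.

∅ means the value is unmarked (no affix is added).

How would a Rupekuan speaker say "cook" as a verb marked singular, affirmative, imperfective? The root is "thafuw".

Attach number singular -tsif → thafuwtsif.
polarity = affirmative: zero marking, form stays thafuwtsif.
Attach aspect imperfective -ngeb → thafuwtsifngeb.
Apply vowel harmony: thafuwtsifngeb → thafuwtsufngab.
Vowel deletion: no change.

thafuwtsufngab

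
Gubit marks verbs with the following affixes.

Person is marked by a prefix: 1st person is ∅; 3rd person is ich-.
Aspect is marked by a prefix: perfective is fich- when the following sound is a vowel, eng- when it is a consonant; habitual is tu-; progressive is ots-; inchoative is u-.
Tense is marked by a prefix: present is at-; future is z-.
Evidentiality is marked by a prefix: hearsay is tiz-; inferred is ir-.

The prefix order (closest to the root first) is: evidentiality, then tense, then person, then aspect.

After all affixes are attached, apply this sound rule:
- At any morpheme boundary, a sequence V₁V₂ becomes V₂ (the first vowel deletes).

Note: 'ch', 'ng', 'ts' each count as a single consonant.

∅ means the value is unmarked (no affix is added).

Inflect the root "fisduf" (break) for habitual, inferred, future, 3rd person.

tichzirfisduf

Attach evidentiality inferred ir- → irfisduf.
Attach tense future z- → zirfisduf.
Attach person 3rd person ich- → ichzirfisduf.
Attach aspect habitual tu- → tuichzirfisduf.
Apply vowel deletion: tuichzirfisduf → tichzirfisduf.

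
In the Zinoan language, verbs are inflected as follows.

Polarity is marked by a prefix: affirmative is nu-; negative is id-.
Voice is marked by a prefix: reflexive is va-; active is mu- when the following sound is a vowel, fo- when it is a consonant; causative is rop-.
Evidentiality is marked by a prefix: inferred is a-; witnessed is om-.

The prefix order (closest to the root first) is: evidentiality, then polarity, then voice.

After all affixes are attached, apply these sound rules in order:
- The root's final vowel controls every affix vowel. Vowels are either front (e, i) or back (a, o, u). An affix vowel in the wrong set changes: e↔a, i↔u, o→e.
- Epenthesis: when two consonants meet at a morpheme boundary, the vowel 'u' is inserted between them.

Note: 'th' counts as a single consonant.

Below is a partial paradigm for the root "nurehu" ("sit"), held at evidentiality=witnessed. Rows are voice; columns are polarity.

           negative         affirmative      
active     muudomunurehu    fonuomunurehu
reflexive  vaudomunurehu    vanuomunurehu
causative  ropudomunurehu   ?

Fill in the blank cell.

Attach evidentiality witnessed om- → omnurehu.
Attach polarity affirmative nu- → nuomnurehu.
Attach voice causative rop- → ropnuomnurehu.
Vowel harmony: no change.
Apply epenthesis: ropnuomnurehu → ropunuomunurehu.

ropunuomunurehu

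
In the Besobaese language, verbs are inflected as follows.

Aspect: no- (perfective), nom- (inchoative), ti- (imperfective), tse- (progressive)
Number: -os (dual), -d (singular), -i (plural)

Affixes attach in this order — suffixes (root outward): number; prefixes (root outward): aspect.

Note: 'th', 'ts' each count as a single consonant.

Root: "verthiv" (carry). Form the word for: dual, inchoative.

nomverthivos

Attach number dual -os → verthivos.
Attach aspect inchoative nom- → nomverthivos.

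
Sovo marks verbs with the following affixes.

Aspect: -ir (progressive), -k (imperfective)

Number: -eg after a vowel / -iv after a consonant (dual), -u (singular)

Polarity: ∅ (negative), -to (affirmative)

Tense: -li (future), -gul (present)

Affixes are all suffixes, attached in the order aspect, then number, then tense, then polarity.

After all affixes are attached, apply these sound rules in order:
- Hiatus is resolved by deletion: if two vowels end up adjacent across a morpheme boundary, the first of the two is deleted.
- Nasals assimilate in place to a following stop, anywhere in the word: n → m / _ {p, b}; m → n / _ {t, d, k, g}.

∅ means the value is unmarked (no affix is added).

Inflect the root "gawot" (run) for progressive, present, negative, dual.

Attach aspect progressive -ir → gawotir.
Attach number dual -iv (after consonant 'r') → gawotiriv.
Attach tense present -gul → gawotirivgul.
polarity = negative: zero marking, form stays gawotirivgul.
Vowel deletion: no change.
Nasal assimilation: no change.

gawotirivgul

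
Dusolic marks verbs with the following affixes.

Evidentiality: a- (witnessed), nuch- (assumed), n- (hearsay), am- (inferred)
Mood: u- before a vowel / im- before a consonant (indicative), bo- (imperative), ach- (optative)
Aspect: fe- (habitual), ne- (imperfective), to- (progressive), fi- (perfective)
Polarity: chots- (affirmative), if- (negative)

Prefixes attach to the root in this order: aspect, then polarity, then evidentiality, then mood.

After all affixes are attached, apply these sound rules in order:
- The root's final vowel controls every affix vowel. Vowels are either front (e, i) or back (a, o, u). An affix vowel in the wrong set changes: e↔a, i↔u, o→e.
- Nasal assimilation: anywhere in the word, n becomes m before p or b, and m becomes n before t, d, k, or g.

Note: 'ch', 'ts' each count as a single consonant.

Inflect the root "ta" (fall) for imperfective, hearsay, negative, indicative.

umnufnata

Attach aspect imperfective ne- → neta.
Attach polarity negative if- → ifneta.
Attach evidentiality hearsay n- → nifneta.
Attach mood indicative im- (before consonant 'n') → imnifneta.
Apply vowel harmony: imnifneta → umnufnata.
Nasal assimilation: no change.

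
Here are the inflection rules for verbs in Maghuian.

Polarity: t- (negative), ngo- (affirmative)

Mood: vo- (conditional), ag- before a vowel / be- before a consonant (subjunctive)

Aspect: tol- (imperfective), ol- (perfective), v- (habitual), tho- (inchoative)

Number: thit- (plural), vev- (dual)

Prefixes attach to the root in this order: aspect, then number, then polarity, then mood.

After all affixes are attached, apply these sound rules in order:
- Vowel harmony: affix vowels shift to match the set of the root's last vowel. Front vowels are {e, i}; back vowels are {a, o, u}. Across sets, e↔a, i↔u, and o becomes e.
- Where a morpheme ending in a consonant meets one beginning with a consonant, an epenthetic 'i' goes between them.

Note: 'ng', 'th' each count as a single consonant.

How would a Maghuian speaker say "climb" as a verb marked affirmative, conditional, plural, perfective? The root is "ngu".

Attach aspect perfective ol- → olngu.
Attach number plural thit- → thitolngu.
Attach polarity affirmative ngo- → ngothitolngu.
Attach mood conditional vo- → vongothitolngu.
Apply vowel harmony: vongothitolngu → vongothutolngu.
Apply epenthesis: vongothutolngu → vongothutolingu.

vongothutolingu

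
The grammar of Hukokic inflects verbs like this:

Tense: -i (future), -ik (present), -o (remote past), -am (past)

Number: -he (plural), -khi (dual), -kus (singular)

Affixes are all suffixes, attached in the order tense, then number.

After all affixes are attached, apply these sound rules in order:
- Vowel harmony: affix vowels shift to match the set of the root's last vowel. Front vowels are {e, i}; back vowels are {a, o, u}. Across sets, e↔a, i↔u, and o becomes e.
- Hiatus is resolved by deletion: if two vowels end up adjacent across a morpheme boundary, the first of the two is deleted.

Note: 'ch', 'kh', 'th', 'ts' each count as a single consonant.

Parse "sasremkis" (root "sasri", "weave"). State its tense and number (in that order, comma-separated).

past, singular

Segment: sasri-am-kus.
tense: -am → past.
number: -kus → singular.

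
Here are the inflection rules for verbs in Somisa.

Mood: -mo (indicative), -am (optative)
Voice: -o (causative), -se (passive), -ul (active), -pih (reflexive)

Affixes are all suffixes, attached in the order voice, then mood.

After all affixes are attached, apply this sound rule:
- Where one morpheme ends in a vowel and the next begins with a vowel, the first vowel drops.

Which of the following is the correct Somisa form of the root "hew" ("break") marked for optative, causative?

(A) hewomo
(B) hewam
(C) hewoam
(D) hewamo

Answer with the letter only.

Attach voice causative -o → hewo.
Attach mood optative -am → hewoam.
Apply vowel deletion: hewoam → hewam.
So the correct form is hewam, option (B).
(C) hewoam is wrong: it fails to apply the sound rule(s).
(A) hewomo is wrong: it uses indicative instead of optative for mood.
(D) hewamo is wrong: it has the affixes in the wrong order.

B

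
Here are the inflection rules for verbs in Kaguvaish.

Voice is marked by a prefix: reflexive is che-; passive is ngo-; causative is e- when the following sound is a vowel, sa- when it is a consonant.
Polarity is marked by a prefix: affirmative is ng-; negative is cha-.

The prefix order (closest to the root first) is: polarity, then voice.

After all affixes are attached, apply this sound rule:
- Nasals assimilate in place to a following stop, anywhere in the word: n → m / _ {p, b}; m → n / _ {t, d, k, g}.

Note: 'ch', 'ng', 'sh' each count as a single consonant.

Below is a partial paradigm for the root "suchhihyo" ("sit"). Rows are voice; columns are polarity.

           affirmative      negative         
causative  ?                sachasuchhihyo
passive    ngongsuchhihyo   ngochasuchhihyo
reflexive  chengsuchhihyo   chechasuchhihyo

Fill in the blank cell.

sangsuchhihyo

Attach polarity affirmative ng- → ngsuchhihyo.
Attach voice causative sa- (before consonant 'ng') → sangsuchhihyo.
Nasal assimilation: no change.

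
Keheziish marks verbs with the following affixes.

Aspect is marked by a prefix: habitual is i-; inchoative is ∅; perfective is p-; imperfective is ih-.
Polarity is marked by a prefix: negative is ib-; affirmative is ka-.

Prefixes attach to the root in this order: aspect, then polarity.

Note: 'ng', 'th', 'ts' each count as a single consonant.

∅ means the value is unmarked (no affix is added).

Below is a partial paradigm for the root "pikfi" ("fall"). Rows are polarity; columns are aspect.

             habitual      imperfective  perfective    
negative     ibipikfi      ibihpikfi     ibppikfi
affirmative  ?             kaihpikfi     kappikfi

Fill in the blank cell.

kaipikfi

Attach aspect habitual i- → ipikfi.
Attach polarity affirmative ka- → kaipikfi.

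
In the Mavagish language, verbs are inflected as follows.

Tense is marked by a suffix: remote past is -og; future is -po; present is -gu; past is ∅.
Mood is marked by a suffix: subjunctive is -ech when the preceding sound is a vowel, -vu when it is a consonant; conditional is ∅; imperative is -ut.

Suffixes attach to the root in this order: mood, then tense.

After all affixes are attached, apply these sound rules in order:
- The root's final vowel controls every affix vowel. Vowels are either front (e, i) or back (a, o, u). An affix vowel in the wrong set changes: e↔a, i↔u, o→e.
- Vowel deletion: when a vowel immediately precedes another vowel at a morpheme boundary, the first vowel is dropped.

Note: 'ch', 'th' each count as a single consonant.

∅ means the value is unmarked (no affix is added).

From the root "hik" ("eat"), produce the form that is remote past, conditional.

mood = conditional: zero marking, form stays hik.
Attach tense remote past -og → hikog.
Apply vowel harmony: hikog → hikeg.
Vowel deletion: no change.

hikeg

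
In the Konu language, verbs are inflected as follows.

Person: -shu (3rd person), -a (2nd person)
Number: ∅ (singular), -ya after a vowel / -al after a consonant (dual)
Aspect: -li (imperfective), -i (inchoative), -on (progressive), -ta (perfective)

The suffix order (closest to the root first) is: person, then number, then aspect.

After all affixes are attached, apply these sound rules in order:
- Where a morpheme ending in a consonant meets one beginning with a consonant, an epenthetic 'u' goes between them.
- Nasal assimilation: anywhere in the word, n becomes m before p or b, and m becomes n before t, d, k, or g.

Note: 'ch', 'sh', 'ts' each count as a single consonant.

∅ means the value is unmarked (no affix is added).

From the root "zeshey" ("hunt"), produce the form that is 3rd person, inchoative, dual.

zesheyushuyai

Attach person 3rd person -shu → zesheyshu.
Attach number dual -ya (after vowel 'u') → zesheyshuya.
Attach aspect inchoative -i → zesheyshuyai.
Apply epenthesis: zesheyshuyai → zesheyushuyai.
Nasal assimilation: no change.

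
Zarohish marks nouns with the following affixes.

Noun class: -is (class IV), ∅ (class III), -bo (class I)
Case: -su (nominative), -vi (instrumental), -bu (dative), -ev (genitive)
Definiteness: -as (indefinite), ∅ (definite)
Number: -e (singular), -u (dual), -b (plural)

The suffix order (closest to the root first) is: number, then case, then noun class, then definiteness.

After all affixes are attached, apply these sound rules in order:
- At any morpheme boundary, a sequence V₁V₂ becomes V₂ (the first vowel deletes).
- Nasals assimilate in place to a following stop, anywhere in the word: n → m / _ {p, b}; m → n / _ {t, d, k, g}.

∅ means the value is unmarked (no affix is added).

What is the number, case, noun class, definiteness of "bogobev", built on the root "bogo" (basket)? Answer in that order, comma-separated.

plural, genitive, class III, definite

Segment: bogo-b-ev.
number: -b → plural.
case: -ev → genitive.
noun class: ∅ → class III.
definiteness: ∅ → definite.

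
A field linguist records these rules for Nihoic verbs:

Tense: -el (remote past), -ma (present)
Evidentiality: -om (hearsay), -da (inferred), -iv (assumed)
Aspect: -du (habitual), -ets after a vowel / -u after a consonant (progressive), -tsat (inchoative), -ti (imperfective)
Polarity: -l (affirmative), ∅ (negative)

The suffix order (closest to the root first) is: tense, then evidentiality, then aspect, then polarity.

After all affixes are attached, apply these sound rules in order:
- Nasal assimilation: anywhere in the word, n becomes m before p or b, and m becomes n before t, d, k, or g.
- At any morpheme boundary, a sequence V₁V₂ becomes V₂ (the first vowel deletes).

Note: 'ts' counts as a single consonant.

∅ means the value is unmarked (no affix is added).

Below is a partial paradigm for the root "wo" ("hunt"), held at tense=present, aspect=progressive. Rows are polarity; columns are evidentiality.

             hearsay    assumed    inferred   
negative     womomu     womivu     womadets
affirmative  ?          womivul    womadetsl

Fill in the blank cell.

womomul

Attach tense present -ma → woma.
Attach evidentiality hearsay -om → womaom.
Attach aspect progressive -u (after consonant 'm') → womaomu.
Attach polarity affirmative -l → womaomul.
Nasal assimilation: no change.
Apply vowel deletion: womaomul → womomul.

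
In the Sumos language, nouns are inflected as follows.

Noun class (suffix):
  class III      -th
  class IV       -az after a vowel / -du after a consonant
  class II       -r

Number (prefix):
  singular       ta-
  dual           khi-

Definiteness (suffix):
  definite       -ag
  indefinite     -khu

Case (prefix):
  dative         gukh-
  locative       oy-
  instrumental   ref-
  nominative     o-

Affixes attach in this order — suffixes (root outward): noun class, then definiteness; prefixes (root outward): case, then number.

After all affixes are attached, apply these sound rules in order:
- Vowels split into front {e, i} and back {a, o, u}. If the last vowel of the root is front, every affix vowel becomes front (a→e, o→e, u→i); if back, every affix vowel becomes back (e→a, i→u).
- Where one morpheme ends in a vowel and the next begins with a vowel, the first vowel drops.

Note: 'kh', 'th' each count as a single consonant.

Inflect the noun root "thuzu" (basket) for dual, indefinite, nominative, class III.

Attach noun class class III -th → thuzuth.
Attach definiteness indefinite -khu → thuzuthkhu.
Attach case nominative o- → othuzuthkhu.
Attach number dual khi- → khiothuzuthkhu.
Apply vowel harmony: khiothuzuthkhu → khuothuzuthkhu.
Apply vowel deletion: khuothuzuthkhu → khothuzuthkhu.

khothuzuthkhu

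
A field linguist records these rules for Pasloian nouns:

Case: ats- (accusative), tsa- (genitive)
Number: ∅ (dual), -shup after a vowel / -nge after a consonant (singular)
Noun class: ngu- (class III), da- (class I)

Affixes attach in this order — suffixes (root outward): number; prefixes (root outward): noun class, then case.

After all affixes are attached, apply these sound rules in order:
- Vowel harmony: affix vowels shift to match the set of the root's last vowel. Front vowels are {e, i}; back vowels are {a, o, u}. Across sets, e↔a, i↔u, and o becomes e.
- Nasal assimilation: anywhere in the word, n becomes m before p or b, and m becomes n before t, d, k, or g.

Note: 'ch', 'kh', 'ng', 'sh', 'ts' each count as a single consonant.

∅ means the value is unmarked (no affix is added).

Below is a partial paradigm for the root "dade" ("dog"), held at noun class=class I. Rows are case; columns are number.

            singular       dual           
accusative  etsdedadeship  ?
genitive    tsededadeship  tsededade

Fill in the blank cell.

Attach noun class class I da- → dadade.
Attach case accusative ats- → atsdadade.
number = dual: zero marking, form stays atsdadade.
Apply vowel harmony: atsdadade → etsdedade.
Nasal assimilation: no change.

etsdedade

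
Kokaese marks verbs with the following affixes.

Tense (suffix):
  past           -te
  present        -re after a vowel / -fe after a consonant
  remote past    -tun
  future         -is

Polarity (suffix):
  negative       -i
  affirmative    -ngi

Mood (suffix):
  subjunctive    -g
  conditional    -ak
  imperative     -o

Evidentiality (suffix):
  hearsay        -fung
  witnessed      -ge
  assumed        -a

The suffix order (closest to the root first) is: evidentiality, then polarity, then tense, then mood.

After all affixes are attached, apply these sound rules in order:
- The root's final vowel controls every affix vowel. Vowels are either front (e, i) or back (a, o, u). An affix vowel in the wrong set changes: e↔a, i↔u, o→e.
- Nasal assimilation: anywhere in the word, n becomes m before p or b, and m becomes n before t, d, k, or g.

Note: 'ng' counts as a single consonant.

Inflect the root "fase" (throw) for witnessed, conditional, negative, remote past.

Attach evidentiality witnessed -ge → fasege.
Attach polarity negative -i → fasegei.
Attach tense remote past -tun → fasegeitun.
Attach mood conditional -ak → fasegeitunak.
Apply vowel harmony: fasegeitunak → fasegeitinek.
Nasal assimilation: no change.

fasegeitinek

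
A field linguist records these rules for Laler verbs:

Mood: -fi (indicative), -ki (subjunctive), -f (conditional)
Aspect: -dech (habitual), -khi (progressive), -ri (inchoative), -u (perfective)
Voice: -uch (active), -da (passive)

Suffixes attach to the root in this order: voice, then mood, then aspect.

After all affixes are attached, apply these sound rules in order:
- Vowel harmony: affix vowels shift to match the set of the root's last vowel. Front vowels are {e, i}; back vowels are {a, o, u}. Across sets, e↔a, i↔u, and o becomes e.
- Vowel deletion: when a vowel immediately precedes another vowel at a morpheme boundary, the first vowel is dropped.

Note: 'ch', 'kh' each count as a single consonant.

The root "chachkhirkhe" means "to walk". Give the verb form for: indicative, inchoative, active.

chachkhirkhichfiri

Attach voice active -uch → chachkhirkheuch.
Attach mood indicative -fi → chachkhirkheuchfi.
Attach aspect inchoative -ri → chachkhirkheuchfiri.
Apply vowel harmony: chachkhirkheuchfiri → chachkhirkheichfiri.
Apply vowel deletion: chachkhirkheichfiri → chachkhirkhichfiri.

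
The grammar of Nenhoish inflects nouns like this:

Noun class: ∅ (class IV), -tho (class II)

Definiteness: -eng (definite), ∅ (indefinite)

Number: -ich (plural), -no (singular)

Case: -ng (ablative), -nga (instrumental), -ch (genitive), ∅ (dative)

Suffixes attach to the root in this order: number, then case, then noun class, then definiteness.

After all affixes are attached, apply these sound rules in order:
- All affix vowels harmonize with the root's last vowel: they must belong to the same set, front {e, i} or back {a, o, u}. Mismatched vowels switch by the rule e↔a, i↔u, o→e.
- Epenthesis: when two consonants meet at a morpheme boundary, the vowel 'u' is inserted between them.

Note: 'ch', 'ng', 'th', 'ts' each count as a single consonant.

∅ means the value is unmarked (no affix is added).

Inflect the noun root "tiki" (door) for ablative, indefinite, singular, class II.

Attach number singular -no → tikino.
Attach case ablative -ng → tikinong.
Attach noun class class II -tho → tikinongtho.
definiteness = indefinite: zero marking, form stays tikinongtho.
Apply vowel harmony: tikinongtho → tikinengthe.
Apply epenthesis: tikinengthe → tikinenguthe.

tikinenguthe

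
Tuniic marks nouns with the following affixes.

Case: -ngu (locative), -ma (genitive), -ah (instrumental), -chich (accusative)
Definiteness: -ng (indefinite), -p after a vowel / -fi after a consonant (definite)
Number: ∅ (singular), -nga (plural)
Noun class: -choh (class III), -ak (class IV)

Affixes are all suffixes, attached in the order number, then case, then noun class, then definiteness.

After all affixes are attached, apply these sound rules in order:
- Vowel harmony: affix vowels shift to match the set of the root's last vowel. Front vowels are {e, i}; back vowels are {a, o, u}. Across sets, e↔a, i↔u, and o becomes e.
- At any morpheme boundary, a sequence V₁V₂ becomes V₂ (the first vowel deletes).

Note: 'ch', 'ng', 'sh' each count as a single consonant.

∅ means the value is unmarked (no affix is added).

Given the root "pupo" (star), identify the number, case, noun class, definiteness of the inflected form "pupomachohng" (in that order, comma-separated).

Segment: pupo-ma-choh-ng.
number: ∅ → singular.
case: -ma → genitive.
noun class: -choh → class III.
definiteness: -ng → indefinite.

singular, genitive, class III, indefinite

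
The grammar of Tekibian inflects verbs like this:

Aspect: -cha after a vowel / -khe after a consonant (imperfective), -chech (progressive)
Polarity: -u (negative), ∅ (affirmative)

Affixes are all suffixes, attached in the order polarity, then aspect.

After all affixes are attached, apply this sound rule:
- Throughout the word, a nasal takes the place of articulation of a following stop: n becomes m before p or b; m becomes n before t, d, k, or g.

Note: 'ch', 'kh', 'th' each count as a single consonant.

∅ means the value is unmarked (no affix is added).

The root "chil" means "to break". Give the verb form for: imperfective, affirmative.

chilkhe

polarity = affirmative: zero marking, form stays chil.
Attach aspect imperfective -khe (after consonant 'l') → chilkhe.
Nasal assimilation: no change.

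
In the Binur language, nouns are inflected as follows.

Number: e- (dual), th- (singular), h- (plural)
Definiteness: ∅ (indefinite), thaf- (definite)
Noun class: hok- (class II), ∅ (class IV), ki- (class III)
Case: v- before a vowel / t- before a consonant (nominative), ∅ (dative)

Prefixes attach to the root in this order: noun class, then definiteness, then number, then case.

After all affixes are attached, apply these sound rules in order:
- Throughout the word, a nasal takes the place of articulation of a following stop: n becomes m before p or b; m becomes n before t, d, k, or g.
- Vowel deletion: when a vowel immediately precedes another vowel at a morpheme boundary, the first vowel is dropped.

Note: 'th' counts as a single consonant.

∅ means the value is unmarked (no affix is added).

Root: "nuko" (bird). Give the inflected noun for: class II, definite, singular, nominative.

Attach noun class class II hok- → hoknuko.
Attach definiteness definite thaf- → thafhoknuko.
Attach number singular th- → ththafhoknuko.
Attach case nominative t- (before consonant 'th') → tththafhoknuko.
Nasal assimilation: no change.
Vowel deletion: no change.

tththafhoknuko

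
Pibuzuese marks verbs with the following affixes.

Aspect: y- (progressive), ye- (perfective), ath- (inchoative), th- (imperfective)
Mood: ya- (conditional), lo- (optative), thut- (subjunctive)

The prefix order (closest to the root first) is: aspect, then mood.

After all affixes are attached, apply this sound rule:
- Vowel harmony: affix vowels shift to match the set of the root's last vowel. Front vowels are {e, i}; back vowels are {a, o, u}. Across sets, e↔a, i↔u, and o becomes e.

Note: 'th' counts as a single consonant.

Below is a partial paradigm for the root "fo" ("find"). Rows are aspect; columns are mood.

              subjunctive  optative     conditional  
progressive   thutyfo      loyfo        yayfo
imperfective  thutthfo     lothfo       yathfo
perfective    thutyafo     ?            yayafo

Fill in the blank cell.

Attach aspect perfective ye- → yefo.
Attach mood optative lo- → loyefo.
Apply vowel harmony: loyefo → loyafo.

loyafo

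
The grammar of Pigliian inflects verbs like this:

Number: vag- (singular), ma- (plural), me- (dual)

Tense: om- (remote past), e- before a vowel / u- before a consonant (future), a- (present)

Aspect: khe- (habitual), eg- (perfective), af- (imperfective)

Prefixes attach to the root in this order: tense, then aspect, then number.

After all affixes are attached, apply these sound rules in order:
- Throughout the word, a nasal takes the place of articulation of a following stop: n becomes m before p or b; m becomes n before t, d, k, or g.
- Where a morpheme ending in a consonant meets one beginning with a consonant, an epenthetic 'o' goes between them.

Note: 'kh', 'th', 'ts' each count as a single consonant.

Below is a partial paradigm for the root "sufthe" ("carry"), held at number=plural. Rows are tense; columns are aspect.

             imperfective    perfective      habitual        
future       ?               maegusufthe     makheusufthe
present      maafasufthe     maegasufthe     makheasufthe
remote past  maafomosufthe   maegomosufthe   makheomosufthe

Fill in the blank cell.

Attach tense future u- (before consonant 's') → usufthe.
Attach aspect imperfective af- → afusufthe.
Attach number plural ma- → maafusufthe.
Nasal assimilation: no change.
Epenthesis: no change.

maafusufthe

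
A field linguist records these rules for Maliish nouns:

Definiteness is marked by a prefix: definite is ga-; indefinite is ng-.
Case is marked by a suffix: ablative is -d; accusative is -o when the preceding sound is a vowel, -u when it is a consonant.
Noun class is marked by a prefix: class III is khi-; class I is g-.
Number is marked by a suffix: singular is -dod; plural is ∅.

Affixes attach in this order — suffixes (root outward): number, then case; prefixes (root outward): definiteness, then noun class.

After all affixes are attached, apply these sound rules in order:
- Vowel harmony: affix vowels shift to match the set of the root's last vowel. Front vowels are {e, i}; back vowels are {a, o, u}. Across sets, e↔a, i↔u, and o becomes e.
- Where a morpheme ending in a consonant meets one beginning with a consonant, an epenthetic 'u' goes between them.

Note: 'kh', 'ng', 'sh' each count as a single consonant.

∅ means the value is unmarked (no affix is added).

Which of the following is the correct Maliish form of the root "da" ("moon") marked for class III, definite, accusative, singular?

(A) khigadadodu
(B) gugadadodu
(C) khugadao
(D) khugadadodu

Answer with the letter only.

Attach number singular -dod → dadod.
Attach definiteness definite ga- → gadadod.
Attach case accusative -u (after consonant 'd') → gadadodu.
Attach noun class class III khi- → khigadadodu.
Apply vowel harmony: khigadadodu → khugadadodu.
Epenthesis: no change.
So the correct form is khugadadodu, option (D).
(C) khugadao is wrong: it uses plural instead of singular for number.
(B) gugadadodu is wrong: it uses class I instead of class III for noun class.
(A) khigadadodu is wrong: it fails to apply the sound rule(s).

D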